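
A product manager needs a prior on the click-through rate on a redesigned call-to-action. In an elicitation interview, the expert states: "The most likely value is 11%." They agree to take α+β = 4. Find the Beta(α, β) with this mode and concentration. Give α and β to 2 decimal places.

For α,β > 1 the Beta mode is (α−1)/(α+β−2). With α+β = 4, the mode is (α−1)/2.
Set (α−1)/2 = 0.11 → α = 1 + 0.11·2 = 1.22.
β = 4 − α = 2.78.

α = 1.22, β = 2.78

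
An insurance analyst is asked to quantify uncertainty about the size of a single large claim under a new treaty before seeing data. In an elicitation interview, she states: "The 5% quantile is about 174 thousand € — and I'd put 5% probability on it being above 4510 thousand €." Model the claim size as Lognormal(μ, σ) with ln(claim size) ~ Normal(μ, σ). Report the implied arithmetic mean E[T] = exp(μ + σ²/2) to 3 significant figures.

E[T] ≈ 1450 thousand €

If T ~ Lognormal(μ,σ) then ln T ~ Normal(μ,σ), so the p-quantile of ln T is μ + z_p·σ.
ln(174) = 5.159 and ln(4510) = 8.414; z_{0.05} = -1.645, z_{0.95} = 1.645.
σ = (8.414 − 5.159)/(1.645 − (-1.645)) = 0.989.
μ = 5.159 − (-1.645)·0.989 = 6.787.
E[T] = exp(μ + σ²/2) = exp(6.787 + 0.4895) = 1450 thousand €.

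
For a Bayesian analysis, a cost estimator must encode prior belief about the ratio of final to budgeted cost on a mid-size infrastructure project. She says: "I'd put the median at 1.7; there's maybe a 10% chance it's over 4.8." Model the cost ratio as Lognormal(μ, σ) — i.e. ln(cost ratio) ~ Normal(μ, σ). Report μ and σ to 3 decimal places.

μ ≈ 0.531, σ ≈ 0.810

If T ~ Lognormal(μ,σ) then ln T ~ Normal(μ,σ), so the p-quantile of ln T is μ + z_p·σ.
ln(1.7) = 0.5306 and ln(4.8) = 1.569; z_{0.5} = 0, z_{0.9} = 1.282.
σ = (1.569 − 0.5306)/(1.282 − (0)) = 0.810.
μ = 0.5306 − (0)·0.810 = 0.531.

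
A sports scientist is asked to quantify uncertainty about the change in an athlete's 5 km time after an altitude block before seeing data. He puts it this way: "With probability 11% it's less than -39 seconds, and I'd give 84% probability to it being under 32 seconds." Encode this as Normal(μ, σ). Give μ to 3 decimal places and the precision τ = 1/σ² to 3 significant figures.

μ = 0.209, τ = 0.000979

The p-quantile of Normal(μ,σ) is μ + z_p·σ, with z_{0.11} = -1.227 and z_{0.84} = 0.9945.
Eliminate σ: μ = (z₂·x₁ − z₁·x₂)/(z₂ − z₁) = (0.9945·-39 − (-1.227)·32)/2.221 = 0.209.
Then σ = (x₂ − x₁)/(z₂ − z₁) = (32 − -39)/2.221 = 31.968.
Precision τ = 1/σ² = 1/31.97² = 0.000979.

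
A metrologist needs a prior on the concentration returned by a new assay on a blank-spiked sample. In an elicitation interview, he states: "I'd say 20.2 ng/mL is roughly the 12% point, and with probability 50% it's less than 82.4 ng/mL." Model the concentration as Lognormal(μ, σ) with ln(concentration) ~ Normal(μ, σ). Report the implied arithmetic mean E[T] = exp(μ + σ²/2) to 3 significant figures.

E[T] ≈ 169 ng/mL

If T ~ Lognormal(μ,σ) then ln T ~ Normal(μ,σ), so the p-quantile of ln T is μ + z_p·σ.
ln(20.2) = 3.006 and ln(82.4) = 4.412; z_{0.12} = -1.175, z_{0.5} = 0.
σ = (4.412 − 3.006)/(0 − (-1.175)) = 1.197.
μ = 3.006 − (-1.175)·1.197 = 4.412.
E[T] = exp(μ + σ²/2) = exp(4.412 + 0.7158) = 169 ng/mL.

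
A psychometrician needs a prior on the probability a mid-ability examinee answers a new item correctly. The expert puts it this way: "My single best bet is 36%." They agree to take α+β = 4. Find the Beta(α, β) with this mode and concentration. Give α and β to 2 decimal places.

α = 1.72, β = 2.28

For α,β > 1 the Beta mode is (α−1)/(α+β−2). With α+β = 4, the mode is (α−1)/2.
Set (α−1)/2 = 0.36 → α = 1 + 0.36·2 = 1.72.
β = 4 − α = 2.28.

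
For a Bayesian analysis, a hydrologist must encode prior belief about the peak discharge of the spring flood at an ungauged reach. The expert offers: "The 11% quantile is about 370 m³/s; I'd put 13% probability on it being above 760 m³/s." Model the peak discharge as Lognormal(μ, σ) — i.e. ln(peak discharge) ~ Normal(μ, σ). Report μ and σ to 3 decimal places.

μ ≈ 6.289, σ ≈ 0.306

If T ~ Lognormal(μ,σ) then ln T ~ Normal(μ,σ), so the p-quantile of ln T is μ + z_p·σ.
ln(370) = 5.914 and ln(760) = 6.633; z_{0.11} = -1.227, z_{0.87} = 1.126.
σ = (6.633 − 5.914)/(1.126 − (-1.227)) = 0.306.
μ = 5.914 − (-1.227)·0.306 = 6.289.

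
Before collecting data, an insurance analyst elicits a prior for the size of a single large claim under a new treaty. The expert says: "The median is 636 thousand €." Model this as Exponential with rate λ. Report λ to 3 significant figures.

Exponential median = ln 2 / λ, so λ = ln 2 / 636.0 = 0.00109.

λ ≈ 0.00109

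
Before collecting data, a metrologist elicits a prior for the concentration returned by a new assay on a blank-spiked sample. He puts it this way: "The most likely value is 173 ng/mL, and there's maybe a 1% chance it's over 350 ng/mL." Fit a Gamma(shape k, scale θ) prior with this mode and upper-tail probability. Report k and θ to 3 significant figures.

k ≈ 10.9, θ ≈ 17.5

Gamma(k,θ) with k>1 has mode (k−1)θ, so θ = 173/(k−1).
Need P(X < 350) = 0.99 with θ tied to k this way. Start at k = 2, θ = 173: P(X<350) ≈ 0.600.
Too low — raise k to concentrate. Iterating converges to k ≈ 10.9.
Then θ = 173/(10.9−1) ≈ 17.5.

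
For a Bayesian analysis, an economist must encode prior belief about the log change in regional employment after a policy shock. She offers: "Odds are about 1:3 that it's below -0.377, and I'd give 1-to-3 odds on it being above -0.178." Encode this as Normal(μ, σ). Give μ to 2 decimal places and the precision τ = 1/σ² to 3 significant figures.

μ = -0.28, τ = 46

For Normal(μ,σ), the p-quantile is μ + z_p·σ. Here z_{0.25} = -0.6745, z_{0.75} = 0.6745.
So -0.377 = μ − 0.6745σ and -0.178 = μ + 0.6745σ.
Subtracting: σ = (-0.178 − -0.377)/(0.6745 − (-0.6745)) = 0.15.
Then μ = -0.377 − (-0.6745)·0.15 = -0.28.
Precision τ = 1/σ² = 1/0.1475² = 46.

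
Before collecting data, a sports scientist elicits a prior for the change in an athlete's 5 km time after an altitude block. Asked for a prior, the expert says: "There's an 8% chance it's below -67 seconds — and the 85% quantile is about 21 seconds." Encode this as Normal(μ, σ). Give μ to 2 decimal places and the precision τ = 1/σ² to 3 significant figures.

For Normal(μ,σ), the p-quantile is μ + z_p·σ. Here z_{0.08} = -1.405, z_{0.85} = 1.036.
So -67 = μ − 1.405σ and 21 = μ + 1.036σ.
Subtracting: σ = (21 − -67)/(1.036 − (-1.405)) = 36.04.
Then μ = -67 − (-1.405)·36.04 = -16.36.
Precision τ = 1/σ² = 1/36.04² = 0.00077.

μ = -16.36, τ = 0.00077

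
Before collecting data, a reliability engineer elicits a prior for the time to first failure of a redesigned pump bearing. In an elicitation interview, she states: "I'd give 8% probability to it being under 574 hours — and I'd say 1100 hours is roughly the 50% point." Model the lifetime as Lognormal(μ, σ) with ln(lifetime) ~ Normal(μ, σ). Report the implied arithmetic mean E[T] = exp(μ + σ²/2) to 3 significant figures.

If T ~ Lognormal(μ,σ) then ln T ~ Normal(μ,σ), so the p-quantile of ln T is μ + z_p·σ.
ln(574) = 6.353 and ln(1100) = 7.003; z_{0.08} = -1.405, z_{0.5} = 0.
σ = (7.003 − 6.353)/(0 − (-1.405)) = 0.463.
μ = 6.353 − (-1.405)·0.463 = 7.003.
E[T] = exp(μ + σ²/2) = exp(7.003 + 0.1071) = 1220 hours.

E[T] ≈ 1220 hours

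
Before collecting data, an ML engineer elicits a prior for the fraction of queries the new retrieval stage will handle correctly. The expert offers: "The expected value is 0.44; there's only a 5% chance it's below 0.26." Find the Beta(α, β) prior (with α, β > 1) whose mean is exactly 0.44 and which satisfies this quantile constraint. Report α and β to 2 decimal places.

With mean 0.44 fixed, write α = 0.44s, β = 0.56s where s = α+β.
Need P(θ < 0.26) = 0.05 under Beta(0.44s, 0.56s). Normal approximation: (q−m)/√(m(1−m)/s) ≈ z_{0.05} = -1.64, so s ≈ 0.44·0.56·(-1.64)²/(0.26−0.44)² = 20.6.
At s = 20.6: P(θ<0.26) ≈ 0.042. Adjusting to match 0.05 gives s ≈ 18.84.
So α = 0.44·18.84 ≈ 8.29, β = 0.56·18.84 ≈ 10.55.

α ≈ 8.29, β ≈ 10.55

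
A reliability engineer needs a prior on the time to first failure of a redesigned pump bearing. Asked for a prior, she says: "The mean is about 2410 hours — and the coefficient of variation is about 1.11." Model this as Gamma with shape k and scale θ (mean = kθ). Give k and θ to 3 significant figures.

For Gamma(k, scale θ): mean = kθ, variance = kθ², so CV = 1/√k.
CV = 1.11, hence k = 1/CV² = 0.812.
Then θ = mean/k = 2410/0.812 = 2970.

k ≈ 0.812, θ ≈ 2970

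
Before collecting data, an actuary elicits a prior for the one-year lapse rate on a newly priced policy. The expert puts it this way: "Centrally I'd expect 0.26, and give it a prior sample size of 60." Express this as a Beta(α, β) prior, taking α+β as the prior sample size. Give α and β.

Under the effective-sample-size interpretation, Beta(α, β) has prior mean α/(α+β) and prior sample size α+β.
So α+β = 60 and α/(α+β) = 0.26, giving α = 0.26·60 = 15.6 and β = 60 − 15.6 = 44.4.

α = 15.6, β = 44.4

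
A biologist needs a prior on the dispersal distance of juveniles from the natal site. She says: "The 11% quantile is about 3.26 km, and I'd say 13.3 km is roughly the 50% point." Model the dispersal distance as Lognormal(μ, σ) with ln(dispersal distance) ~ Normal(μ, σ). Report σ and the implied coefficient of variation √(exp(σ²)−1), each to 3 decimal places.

σ ≈ 1.146, CV ≈ 1.650

If T ~ Lognormal(μ,σ) then ln T ~ Normal(μ,σ), so the p-quantile of ln T is μ + z_p·σ.
ln(3.26) = 1.182 and ln(13.3) = 2.588; z_{0.11} = -1.227, z_{0.5} = 0.
σ = (2.588 − 1.182)/(0 − (-1.227)) = 1.146.
μ = 1.182 − (-1.227)·1.146 = 2.588.
CV = √(exp(σ²)−1) = √(exp(1.3141)−1) = 1.650.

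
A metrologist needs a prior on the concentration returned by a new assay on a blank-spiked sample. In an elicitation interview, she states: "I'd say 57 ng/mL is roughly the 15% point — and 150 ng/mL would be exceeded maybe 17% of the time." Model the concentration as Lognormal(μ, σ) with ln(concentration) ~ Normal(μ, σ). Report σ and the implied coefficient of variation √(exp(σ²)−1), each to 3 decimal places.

σ ≈ 0.486, CV ≈ 0.516

If T ~ Lognormal(μ,σ) then ln T ~ Normal(μ,σ), so the p-quantile of ln T is μ + z_p·σ.
ln(57) = 4.043 and ln(150) = 5.011; z_{0.15} = -1.036, z_{0.83} = 0.9542.
σ = (5.011 − 4.043)/(0.9542 − (-1.036)) = 0.486.
μ = 4.043 − (-1.036)·0.486 = 4.547.
CV = √(exp(σ²)−1) = √(exp(0.2363)−1) = 0.516.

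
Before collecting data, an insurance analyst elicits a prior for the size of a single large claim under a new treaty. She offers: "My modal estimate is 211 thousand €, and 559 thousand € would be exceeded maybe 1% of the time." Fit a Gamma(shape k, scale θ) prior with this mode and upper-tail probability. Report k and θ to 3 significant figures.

Gamma(k,θ) with k>1 has mode (k−1)θ, so θ = 211/(k−1).
Need P(X < 559) = 0.99 with θ tied to k this way. Start at k = 2, θ = 211: P(X<559) ≈ 0.742.
Too low — raise k to concentrate. Iterating converges to k ≈ 5.88.
Then θ = 211/(5.88−1) ≈ 43.2.

k ≈ 5.88, θ ≈ 43.2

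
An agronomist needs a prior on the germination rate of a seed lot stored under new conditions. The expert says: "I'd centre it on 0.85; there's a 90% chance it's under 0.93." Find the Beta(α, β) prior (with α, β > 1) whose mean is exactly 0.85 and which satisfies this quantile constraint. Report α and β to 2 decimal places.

α ≈ 22.83, β ≈ 4.03

With mean 0.85 fixed, write α = 0.85s, β = 0.15s where s = α+β.
Need P(θ < 0.93) = 0.9 under Beta(0.85s, 0.15s). Normal approximation: (q−m)/√(m(1−m)/s) ≈ z_{0.9} = 1.28, so s ≈ 0.85·0.15·(1.28)²/(0.93−0.85)² = 32.7.
At s = 32.7: P(θ<0.93) ≈ 0.925. Adjusting to match 0.9 gives s ≈ 26.86.
So α = 0.85·26.86 ≈ 22.83, β = 0.15·26.86 ≈ 4.03.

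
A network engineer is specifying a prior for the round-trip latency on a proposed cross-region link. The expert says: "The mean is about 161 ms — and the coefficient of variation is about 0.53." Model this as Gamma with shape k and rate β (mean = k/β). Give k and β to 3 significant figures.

k ≈ 3.56, β ≈ 0.0221

For Gamma(k, rate β): mean = k/β, variance = k/β², so CV = 1/√k.
CV = 0.53, hence k = 1/CV² = 3.56.
Then β = k/mean = 3.56/161 = 0.0221.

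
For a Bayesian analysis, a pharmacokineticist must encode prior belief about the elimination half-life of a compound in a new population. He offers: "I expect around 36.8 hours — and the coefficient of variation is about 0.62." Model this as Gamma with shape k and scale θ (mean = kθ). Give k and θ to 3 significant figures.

k ≈ 2.6, θ ≈ 14.1

For Gamma(k, scale θ): mean = kθ, variance = kθ², so CV = 1/√k.
CV = 0.62, hence k = 1/CV² = 2.6.
Then θ = mean/k = 36.8/2.6 = 14.1.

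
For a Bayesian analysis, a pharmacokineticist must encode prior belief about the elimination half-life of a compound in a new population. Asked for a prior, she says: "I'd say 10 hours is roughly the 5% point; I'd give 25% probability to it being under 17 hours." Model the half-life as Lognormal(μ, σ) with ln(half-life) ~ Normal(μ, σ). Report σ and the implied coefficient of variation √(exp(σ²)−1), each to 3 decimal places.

If T ~ Lognormal(μ,σ) then ln T ~ Normal(μ,σ), so the p-quantile of ln T is μ + z_p·σ.
ln(10) = 2.303 and ln(17) = 2.833; z_{0.05} = -1.645, z_{0.25} = -0.6745.
σ = (2.833 − 2.303)/(-0.6745 − (-1.645)) = 0.547.
μ = 2.303 − (-1.645)·0.547 = 3.202.
CV = √(exp(σ²)−1) = √(exp(0.2990)−1) = 0.590.

σ ≈ 0.547, CV ≈ 0.590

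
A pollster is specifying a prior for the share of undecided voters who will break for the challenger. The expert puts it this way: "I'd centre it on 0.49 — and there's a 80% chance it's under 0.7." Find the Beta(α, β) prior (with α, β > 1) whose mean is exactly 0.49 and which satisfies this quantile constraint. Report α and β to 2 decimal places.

α ≈ 2.01, β ≈ 2.09

With mean 0.49 fixed, write α = 0.49s, β = 0.51s where s = α+β.
Need P(θ < 0.7) = 0.8 under Beta(0.49s, 0.51s). Normal approximation: (q−m)/√(m(1−m)/s) ≈ z_{0.8} = 0.842, so s ≈ 0.49·0.51·(0.842)²/(0.7−0.49)² = 4.0.
At s = 4.0: P(θ<0.7) ≈ 0.797. Adjusting to match 0.8 gives s ≈ 4.10.
So α = 0.49·4.10 ≈ 2.01, β = 0.51·4.10 ≈ 2.09.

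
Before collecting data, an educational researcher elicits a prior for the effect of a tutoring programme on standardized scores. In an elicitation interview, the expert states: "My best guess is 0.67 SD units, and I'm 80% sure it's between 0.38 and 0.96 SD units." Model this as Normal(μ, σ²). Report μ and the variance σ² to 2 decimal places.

A symmetric 80% interval runs μ ± z·σ with z = 1.282.
Half-width = 0.29, so σ = 0.29/1.282 = 0.226 and σ² = 0.05.
μ is the stated best guess, 0.67.

μ = 0.67, σ² = 0.05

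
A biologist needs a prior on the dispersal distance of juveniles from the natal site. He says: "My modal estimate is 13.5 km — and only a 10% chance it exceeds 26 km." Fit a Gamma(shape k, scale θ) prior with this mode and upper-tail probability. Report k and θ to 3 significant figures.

k ≈ 5.45, θ ≈ 3.03

Gamma(k,θ) with k>1 has mode (k−1)θ, so θ = 13.5/(k−1).
Need P(X < 26) = 0.9 with θ tied to k this way. Start at k = 2, θ = 13.5: P(X<26) ≈ 0.574.
Too low — raise k to concentrate. Iterating converges to k ≈ 5.45.
Then θ = 13.5/(5.45−1) ≈ 3.03.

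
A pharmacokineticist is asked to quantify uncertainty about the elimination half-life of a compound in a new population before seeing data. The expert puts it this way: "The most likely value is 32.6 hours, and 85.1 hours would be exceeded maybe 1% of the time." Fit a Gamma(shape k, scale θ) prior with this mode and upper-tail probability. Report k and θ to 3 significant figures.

Gamma(k,θ) with k>1 has mode (k−1)θ, so θ = 32.6/(k−1).
Need P(X < 85.1) = 0.99 with θ tied to k this way. Start at k = 2, θ = 32.6: P(X<85.1) ≈ 0.735.
Too low — raise k to concentrate. Iterating converges to k ≈ 6.05.
Then θ = 32.6/(6.05−1) ≈ 6.46.

k ≈ 6.05, θ ≈ 6.46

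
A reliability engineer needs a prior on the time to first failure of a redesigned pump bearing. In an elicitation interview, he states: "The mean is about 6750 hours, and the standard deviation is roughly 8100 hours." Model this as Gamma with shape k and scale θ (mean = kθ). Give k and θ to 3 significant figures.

For Gamma(k, scale θ): mean = kθ, variance = kθ², so CV = 1/√k.
CV = SD/mean = 8100/6750 = 1.2, hence k = 1/CV² = 0.694.
Then θ = mean/k = 6750/0.694 = 9720.

k ≈ 0.694, θ ≈ 9720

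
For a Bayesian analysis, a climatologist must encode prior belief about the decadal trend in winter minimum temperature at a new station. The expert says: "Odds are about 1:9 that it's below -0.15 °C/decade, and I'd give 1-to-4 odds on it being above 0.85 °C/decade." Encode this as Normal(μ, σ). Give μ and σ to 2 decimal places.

μ = 0.45, σ = 0.47

The p-quantile of Normal(μ,σ) is μ + z_p·σ, with z_{0.1} = -1.282 and z_{0.8} = 0.8416.
Eliminate σ: μ = (z₂·x₁ − z₁·x₂)/(z₂ − z₁) = (0.8416·-0.15 − (-1.282)·0.85)/2.123 = 0.45.
Then σ = (x₂ − x₁)/(z₂ − z₁) = (0.85 − -0.15)/2.123 = 0.47.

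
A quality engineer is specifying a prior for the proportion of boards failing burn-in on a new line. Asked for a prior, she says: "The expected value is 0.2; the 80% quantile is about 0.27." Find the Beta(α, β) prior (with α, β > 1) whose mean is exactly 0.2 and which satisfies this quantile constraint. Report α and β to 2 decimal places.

With mean 0.2 fixed, write α = 0.2s, β = 0.8s where s = α+β.
Need P(θ < 0.27) = 0.8 under Beta(0.2s, 0.8s). Normal approximation: (q−m)/√(m(1−m)/s) ≈ z_{0.8} = 0.842, so s ≈ 0.2·0.8·(0.842)²/(0.27−0.2)² = 23.1.
At s = 23.1: P(θ<0.27) ≈ 0.810. Adjusting to match 0.8 gives s ≈ 20.81.
So α = 0.2·20.81 ≈ 4.16, β = 0.8·20.81 ≈ 16.65.

α ≈ 4.16, β ≈ 16.65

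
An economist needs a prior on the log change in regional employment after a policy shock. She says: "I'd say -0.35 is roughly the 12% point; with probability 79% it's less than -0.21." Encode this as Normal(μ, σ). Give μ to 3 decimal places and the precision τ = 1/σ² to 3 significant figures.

The p-quantile of Normal(μ,σ) is μ + z_p·σ, with z_{0.12} = -1.175 and z_{0.79} = 0.8064.
Eliminate σ: μ = (z₂·x₁ − z₁·x₂)/(z₂ − z₁) = (0.8064·-0.35 − (-1.175)·-0.21)/1.981 = -0.267.
Then σ = (x₂ − x₁)/(z₂ − z₁) = (-0.21 − -0.35)/1.981 = 0.071.
Precision τ = 1/σ² = 1/0.07066² = 200.

μ = -0.267, τ = 200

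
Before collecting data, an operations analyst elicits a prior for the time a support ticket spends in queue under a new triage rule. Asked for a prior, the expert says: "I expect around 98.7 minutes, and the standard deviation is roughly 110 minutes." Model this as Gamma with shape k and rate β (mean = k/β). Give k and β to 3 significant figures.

For Gamma(k, rate β): mean = k/β, variance = k/β², so CV = 1/√k.
CV = SD/mean = 110/98.7 = 1.114, hence k = 1/CV² = 0.805.
Then β = k/mean = 0.805/98.7 = 0.00816.

k ≈ 0.805, β ≈ 0.00816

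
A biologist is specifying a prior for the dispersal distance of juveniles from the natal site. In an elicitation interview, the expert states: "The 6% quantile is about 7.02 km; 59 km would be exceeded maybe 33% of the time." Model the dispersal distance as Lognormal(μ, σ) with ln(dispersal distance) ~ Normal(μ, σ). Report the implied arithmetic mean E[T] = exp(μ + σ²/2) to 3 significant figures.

E[T] ≈ 65.2 km

If T ~ Lognormal(μ,σ) then ln T ~ Normal(μ,σ), so the p-quantile of ln T is μ + z_p·σ.
ln(7.02) = 1.949 and ln(59) = 4.078; z_{0.06} = -1.555, z_{0.67} = 0.4399.
σ = (4.078 − 1.949)/(0.4399 − (-1.555)) = 1.067.
μ = 1.949 − (-1.555)·1.067 = 3.608.
E[T] = exp(μ + σ²/2) = exp(3.608 + 0.5695) = 65.2 km.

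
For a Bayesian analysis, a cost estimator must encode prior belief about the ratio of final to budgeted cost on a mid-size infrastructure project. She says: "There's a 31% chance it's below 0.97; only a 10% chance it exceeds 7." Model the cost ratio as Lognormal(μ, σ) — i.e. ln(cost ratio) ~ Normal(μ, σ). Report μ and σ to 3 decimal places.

μ ≈ 0.521, σ ≈ 1.112

If T ~ Lognormal(μ,σ) then ln T ~ Normal(μ,σ), so the p-quantile of ln T is μ + z_p·σ.
ln(0.97) = -0.03046 and ln(7) = 1.946; z_{0.31} = -0.4959, z_{0.9} = 1.282.
σ = (1.946 − -0.03046)/(1.282 − (-0.4959)) = 1.112.
μ = -0.03046 − (-0.4959)·1.112 = 0.521.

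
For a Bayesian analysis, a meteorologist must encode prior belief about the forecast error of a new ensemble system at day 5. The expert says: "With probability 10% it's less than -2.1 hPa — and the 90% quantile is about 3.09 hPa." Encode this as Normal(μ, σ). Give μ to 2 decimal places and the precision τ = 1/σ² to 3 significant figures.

μ = 0.49, τ = 0.244

For Normal(μ,σ), the p-quantile is μ + z_p·σ. Here z_{0.1} = -1.282, z_{0.9} = 1.282.
So -2.1 = μ − 1.282σ and 3.09 = μ + 1.282σ.
Subtracting: σ = (3.09 − -2.1)/(1.282 − (-1.282)) = 2.02.
Then μ = -2.1 − (-1.282)·2.02 = 0.49.
Precision τ = 1/σ² = 1/2.025² = 0.244.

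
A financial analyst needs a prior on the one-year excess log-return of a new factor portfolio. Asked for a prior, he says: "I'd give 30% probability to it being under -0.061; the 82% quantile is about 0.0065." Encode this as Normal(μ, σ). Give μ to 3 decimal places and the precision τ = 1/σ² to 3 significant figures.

μ = -0.036, τ = 455

For Normal(μ,σ), the p-quantile is μ + z_p·σ. Here z_{0.3} = -0.5244, z_{0.82} = 0.9154.
So -0.061 = μ − 0.5244σ and 0.0065 = μ + 0.9154σ.
Subtracting: σ = (0.0065 − -0.061)/(0.9154 − (-0.5244)) = 0.047.
Then μ = -0.061 − (-0.5244)·0.047 = -0.036.
Precision τ = 1/σ² = 1/0.04688² = 455.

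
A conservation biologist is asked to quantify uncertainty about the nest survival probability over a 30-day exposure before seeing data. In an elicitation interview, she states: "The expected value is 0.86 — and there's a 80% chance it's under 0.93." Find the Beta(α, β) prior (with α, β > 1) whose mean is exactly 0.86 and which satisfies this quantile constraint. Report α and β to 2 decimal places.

With mean 0.86 fixed, write α = 0.86s, β = 0.14s where s = α+β.
Need P(θ < 0.93) = 0.8 under Beta(0.86s, 0.14s). Normal approximation: (q−m)/√(m(1−m)/s) ≈ z_{0.8} = 0.842, so s ≈ 0.86·0.14·(0.842)²/(0.93−0.86)² = 17.4.
At s = 17.4: P(θ<0.93) ≈ 0.797. Adjusting to match 0.8 gives s ≈ 17.74.
So α = 0.86·17.74 ≈ 15.26, β = 0.14·17.74 ≈ 2.48.

α ≈ 15.26, β ≈ 2.48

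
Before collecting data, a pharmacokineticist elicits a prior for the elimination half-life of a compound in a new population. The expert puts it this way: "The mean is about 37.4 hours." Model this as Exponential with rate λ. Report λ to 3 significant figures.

Exponential mean = 1/λ, so λ = 1/37.4 = 0.0267.

λ ≈ 0.0267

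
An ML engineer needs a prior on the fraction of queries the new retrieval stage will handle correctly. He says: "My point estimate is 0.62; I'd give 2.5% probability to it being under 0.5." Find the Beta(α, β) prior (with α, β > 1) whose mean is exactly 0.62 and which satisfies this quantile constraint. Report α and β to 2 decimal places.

α ≈ 40.41, β ≈ 24.77

With mean 0.62 fixed, write α = 0.62s, β = 0.38s where s = α+β.
Need P(θ < 0.5) = 0.025 under Beta(0.62s, 0.38s). Normal approximation: (q−m)/√(m(1−m)/s) ≈ z_{0.025} = -1.96, so s ≈ 0.62·0.38·(-1.96)²/(0.5−0.62)² = 62.9.
At s = 62.9: P(θ<0.5) ≈ 0.027. Adjusting to match 0.025 gives s ≈ 65.18.
So α = 0.62·65.18 ≈ 40.41, β = 0.38·65.18 ≈ 24.77.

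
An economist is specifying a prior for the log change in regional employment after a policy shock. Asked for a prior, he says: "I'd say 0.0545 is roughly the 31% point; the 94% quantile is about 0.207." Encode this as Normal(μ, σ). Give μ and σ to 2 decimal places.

For Normal(μ,σ), the p-quantile is μ + z_p·σ. Here z_{0.31} = -0.4959, z_{0.94} = 1.555.
So 0.0545 = μ − 0.4959σ and 0.207 = μ + 1.555σ.
Subtracting: σ = (0.207 − 0.0545)/(1.555 − (-0.4959)) = 0.07.
Then μ = 0.0545 − (-0.4959)·0.07 = 0.09.

μ = 0.09, σ = 0.07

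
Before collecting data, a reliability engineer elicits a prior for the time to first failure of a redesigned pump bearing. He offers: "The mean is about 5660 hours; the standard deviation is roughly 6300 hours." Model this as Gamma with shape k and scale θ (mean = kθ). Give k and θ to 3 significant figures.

k ≈ 0.807, θ ≈ 7010

For Gamma(k, scale θ): mean = kθ, variance = kθ², so CV = 1/√k.
CV = SD/mean = 6300/5660 = 1.113, hence k = 1/CV² = 0.807.
Then θ = mean/k = 5660/0.807 = 7010.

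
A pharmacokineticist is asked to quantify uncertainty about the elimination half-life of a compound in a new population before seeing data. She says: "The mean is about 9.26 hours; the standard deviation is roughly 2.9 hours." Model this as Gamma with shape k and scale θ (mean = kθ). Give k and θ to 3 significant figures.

For Gamma(k, scale θ): mean = kθ, variance = kθ², so CV = 1/√k.
CV = SD/mean = 2.9/9.26 = 0.3132, hence k = 1/CV² = 10.2.
Then θ = mean/k = 9.26/10.2 = 0.908.

k ≈ 10.2, θ ≈ 0.908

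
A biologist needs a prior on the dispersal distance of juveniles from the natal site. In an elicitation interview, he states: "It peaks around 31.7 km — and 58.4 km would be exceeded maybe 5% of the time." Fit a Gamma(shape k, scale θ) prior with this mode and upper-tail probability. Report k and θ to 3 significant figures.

k ≈ 8.46, θ ≈ 4.25

Gamma(k,θ) with k>1 has mode (k−1)θ, so θ = 31.7/(k−1).
Need P(X < 58.4) = 0.95 with θ tied to k this way. Start at k = 2, θ = 31.7: P(X<58.4) ≈ 0.550.
Too low — raise k to concentrate. Iterating converges to k ≈ 8.46.
Then θ = 31.7/(8.46−1) ≈ 4.25.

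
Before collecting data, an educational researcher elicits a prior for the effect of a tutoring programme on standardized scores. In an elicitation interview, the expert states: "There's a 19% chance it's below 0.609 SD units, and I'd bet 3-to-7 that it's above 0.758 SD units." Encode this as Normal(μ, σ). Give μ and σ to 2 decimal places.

For Normal(μ,σ), the p-quantile is μ + z_p·σ. Here z_{0.19} = -0.8779, z_{0.7} = 0.5244.
So 0.609 = μ − 0.8779σ and 0.758 = μ + 0.5244σ.
Subtracting: σ = (0.758 − 0.609)/(0.5244 − (-0.8779)) = 0.11.
Then μ = 0.609 − (-0.8779)·0.11 = 0.70.

μ = 0.70, σ = 0.11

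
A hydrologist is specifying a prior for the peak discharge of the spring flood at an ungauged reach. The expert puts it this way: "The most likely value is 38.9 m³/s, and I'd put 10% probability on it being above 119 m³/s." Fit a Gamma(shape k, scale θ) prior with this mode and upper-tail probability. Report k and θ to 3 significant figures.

Gamma(k,θ) with k>1 has mode (k−1)θ, so θ = 38.9/(k−1).
Need P(X < 119) = 0.9 with θ tied to k this way. Start at k = 2, θ = 38.9: P(X<119) ≈ 0.810.
Too low — raise k to concentrate. Iterating converges to k ≈ 2.52.
Then θ = 38.9/(2.52−1) ≈ 25.6.

k ≈ 2.52, θ ≈ 25.6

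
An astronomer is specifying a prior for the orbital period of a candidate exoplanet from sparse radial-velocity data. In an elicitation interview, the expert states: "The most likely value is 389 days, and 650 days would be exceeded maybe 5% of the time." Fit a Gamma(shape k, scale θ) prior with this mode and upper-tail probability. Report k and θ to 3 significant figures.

Gamma(k,θ) with k>1 has mode (k−1)θ, so θ = 389/(k−1).
Need P(X < 650) = 0.95 with θ tied to k this way. Start at k = 2, θ = 389: P(X<650) ≈ 0.498.
Too low — raise k to concentrate. Iterating converges to k ≈ 11.6.
Then θ = 389/(11.6−1) ≈ 36.7.

k ≈ 11.6, θ ≈ 36.7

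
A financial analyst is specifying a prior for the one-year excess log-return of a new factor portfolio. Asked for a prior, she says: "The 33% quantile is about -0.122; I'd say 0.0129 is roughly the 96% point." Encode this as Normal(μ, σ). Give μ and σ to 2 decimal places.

For Normal(μ,σ), the p-quantile is μ + z_p·σ. Here z_{0.33} = -0.4399, z_{0.96} = 1.751.
So -0.122 = μ − 0.4399σ and 0.0129 = μ + 1.751σ.
Subtracting: σ = (0.0129 − -0.122)/(1.751 − (-0.4399)) = 0.06.
Then μ = -0.122 − (-0.4399)·0.06 = -0.09.

μ = -0.09, σ = 0.06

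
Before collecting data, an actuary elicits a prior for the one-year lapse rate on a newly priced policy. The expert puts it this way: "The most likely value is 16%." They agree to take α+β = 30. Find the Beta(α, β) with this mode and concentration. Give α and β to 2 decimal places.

α = 5.48, β = 24.52

For α,β > 1 the Beta mode is (α−1)/(α+β−2). With α+β = 30, the mode is (α−1)/28.
Set (α−1)/28 = 0.16 → α = 1 + 0.16·28 = 5.48.
β = 30 − α = 24.52.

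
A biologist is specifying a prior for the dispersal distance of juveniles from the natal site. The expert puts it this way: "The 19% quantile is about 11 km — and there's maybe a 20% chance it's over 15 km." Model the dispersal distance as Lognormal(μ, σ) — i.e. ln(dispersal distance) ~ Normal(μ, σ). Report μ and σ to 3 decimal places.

If T ~ Lognormal(μ,σ) then ln T ~ Normal(μ,σ), so the p-quantile of ln T is μ + z_p·σ.
ln(11) = 2.398 and ln(15) = 2.708; z_{0.19} = -0.8779, z_{0.8} = 0.8416.
σ = (2.708 − 2.398)/(0.8416 − (-0.8779)) = 0.180.
μ = 2.398 − (-0.8779)·0.180 = 2.556.

μ ≈ 2.556, σ ≈ 0.180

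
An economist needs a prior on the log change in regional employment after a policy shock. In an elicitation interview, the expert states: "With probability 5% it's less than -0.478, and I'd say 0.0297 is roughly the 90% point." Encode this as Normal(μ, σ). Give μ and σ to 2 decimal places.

μ = -0.19, σ = 0.17

For Normal(μ,σ), the p-quantile is μ + z_p·σ. Here z_{0.05} = -1.645, z_{0.9} = 1.282.
So -0.478 = μ − 1.645σ and 0.0297 = μ + 1.282σ.
Subtracting: σ = (0.0297 − -0.478)/(1.282 − (-1.645)) = 0.17.
Then μ = -0.478 − (-1.645)·0.17 = -0.19.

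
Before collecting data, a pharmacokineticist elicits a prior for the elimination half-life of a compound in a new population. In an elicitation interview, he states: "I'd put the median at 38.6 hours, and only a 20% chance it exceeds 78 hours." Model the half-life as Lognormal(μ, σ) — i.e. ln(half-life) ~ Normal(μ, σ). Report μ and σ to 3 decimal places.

If T ~ Lognormal(μ,σ) then ln T ~ Normal(μ,σ), so the p-quantile of ln T is μ + z_p·σ.
ln(38.6) = 3.653 and ln(78) = 4.357; z_{0.5} = 0, z_{0.8} = 0.8416.
σ = (4.357 − 3.653)/(0.8416 − (0)) = 0.836.
μ = 3.653 − (0)·0.836 = 3.653.

μ ≈ 3.653, σ ≈ 0.836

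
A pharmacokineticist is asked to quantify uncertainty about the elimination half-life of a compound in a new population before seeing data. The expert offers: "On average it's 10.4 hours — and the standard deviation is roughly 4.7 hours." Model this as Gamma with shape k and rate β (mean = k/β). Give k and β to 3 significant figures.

For Gamma(k, rate β): mean = k/β, variance = k/β², so CV = 1/√k.
CV = SD/mean = 4.7/10.4 = 0.4519, hence k = 1/CV² = 4.9.
Then β = k/mean = 4.9/10.4 = 0.471.

k ≈ 4.9, β ≈ 0.471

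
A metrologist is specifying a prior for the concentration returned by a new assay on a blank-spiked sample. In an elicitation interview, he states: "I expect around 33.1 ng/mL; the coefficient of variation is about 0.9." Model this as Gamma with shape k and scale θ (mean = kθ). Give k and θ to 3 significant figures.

For Gamma(k, scale θ): mean = kθ, variance = kθ², so CV = 1/√k.
CV = 0.9, hence k = 1/CV² = 1.23.
Then θ = mean/k = 33.1/1.23 = 26.8.

k ≈ 1.23, θ ≈ 26.8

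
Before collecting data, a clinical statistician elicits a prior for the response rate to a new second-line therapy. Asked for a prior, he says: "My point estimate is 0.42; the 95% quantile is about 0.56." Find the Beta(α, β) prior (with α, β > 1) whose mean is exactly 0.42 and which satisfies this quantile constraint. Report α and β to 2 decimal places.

With mean 0.42 fixed, write α = 0.42s, β = 0.58s where s = α+β.
Need P(θ < 0.56) = 0.95 under Beta(0.42s, 0.58s). Normal approximation: (q−m)/√(m(1−m)/s) ≈ z_{0.95} = 1.64, so s ≈ 0.42·0.58·(1.64)²/(0.56−0.42)² = 33.6.
At s = 33.6: P(θ<0.56) ≈ 0.949. Adjusting to match 0.95 gives s ≈ 34.06.
So α = 0.42·34.06 ≈ 14.31, β = 0.58·34.06 ≈ 19.76.

α ≈ 14.31, β ≈ 19.76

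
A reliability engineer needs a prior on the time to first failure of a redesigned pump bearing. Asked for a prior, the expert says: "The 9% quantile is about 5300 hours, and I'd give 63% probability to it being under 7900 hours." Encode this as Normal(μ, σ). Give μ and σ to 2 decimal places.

μ = 7384.15, σ = 1554.46

The p-quantile of Normal(μ,σ) is μ + z_p·σ, with z_{0.09} = -1.341 and z_{0.63} = 0.3319.
Eliminate σ: μ = (z₂·x₁ − z₁·x₂)/(z₂ − z₁) = (0.3319·5300 − (-1.341)·7900)/1.673 = 7384.15.
Then σ = (x₂ − x₁)/(z₂ − z₁) = (7900 − 5300)/1.673 = 1554.46.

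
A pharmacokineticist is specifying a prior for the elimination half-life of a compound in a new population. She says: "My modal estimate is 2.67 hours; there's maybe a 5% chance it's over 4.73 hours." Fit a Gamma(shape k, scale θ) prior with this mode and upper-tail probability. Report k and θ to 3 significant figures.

k ≈ 9.53, θ ≈ 0.313

Gamma(k,θ) with k>1 has mode (k−1)θ, so θ = 2.67/(k−1).
Need P(X < 4.73) = 0.95 with θ tied to k this way. Start at k = 2, θ = 2.67: P(X<4.73) ≈ 0.529.
Too low — raise k to concentrate. Iterating converges to k ≈ 9.53.
Then θ = 2.67/(9.53−1) ≈ 0.313.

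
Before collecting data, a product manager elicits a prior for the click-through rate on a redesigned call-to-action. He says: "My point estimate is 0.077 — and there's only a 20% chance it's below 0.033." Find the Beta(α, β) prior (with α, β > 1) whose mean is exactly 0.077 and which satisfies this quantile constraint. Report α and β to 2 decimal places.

α ≈ 1.99, β ≈ 23.82

With mean 0.077 fixed, write α = 0.077s, β = 0.923s where s = α+β.
Need P(θ < 0.033) = 0.2 under Beta(0.077s, 0.923s). Normal approximation: (q−m)/√(m(1−m)/s) ≈ z_{0.2} = -0.842, so s ≈ 0.077·0.923·(-0.842)²/(0.033−0.077)² = 26.0.
At s = 26.0: P(θ<0.033) ≈ 0.199. Adjusting to match 0.2 gives s ≈ 25.80.
So α = 0.077·25.80 ≈ 1.99, β = 0.923·25.80 ≈ 23.82.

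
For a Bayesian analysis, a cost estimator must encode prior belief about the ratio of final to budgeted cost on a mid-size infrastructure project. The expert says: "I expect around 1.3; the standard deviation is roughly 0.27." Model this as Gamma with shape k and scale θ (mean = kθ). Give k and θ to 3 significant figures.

For Gamma(k, scale θ): mean = kθ, variance = kθ², so CV = 1/√k.
CV = SD/mean = 0.27/1.3 = 0.2077, hence k = 1/CV² = 23.2.
Then θ = mean/k = 1.3/23.2 = 0.0561.

k ≈ 23.2, θ ≈ 0.0561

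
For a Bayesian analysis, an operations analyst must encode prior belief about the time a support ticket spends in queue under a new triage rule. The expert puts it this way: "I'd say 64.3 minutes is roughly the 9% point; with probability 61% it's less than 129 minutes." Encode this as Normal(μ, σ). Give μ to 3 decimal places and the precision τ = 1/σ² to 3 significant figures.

μ = 117.845, τ = 0.000627

The p-quantile of Normal(μ,σ) is μ + z_p·σ, with z_{0.09} = -1.341 and z_{0.61} = 0.2793.
Eliminate σ: μ = (z₂·x₁ − z₁·x₂)/(z₂ − z₁) = (0.2793·64.3 − (-1.341)·129)/1.62 = 117.845.
Then σ = (x₂ − x₁)/(z₂ − z₁) = (129 − 64.3)/1.62 = 39.936.
Precision τ = 1/σ² = 1/39.94² = 0.000627.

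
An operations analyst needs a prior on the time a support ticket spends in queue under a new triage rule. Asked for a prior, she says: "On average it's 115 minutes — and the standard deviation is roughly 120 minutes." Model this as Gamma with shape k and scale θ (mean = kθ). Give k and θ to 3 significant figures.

For Gamma(k, scale θ): mean = kθ, variance = kθ², so CV = 1/√k.
CV = SD/mean = 120/115 = 1.043, hence k = 1/CV² = 0.918.
Then θ = mean/k = 115/0.918 = 125.

k ≈ 0.918, θ ≈ 125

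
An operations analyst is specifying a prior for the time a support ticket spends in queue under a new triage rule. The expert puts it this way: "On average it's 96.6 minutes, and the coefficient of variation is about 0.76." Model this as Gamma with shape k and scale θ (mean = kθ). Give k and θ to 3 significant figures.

k ≈ 1.73, θ ≈ 55.8

For Gamma(k, scale θ): mean = kθ, variance = kθ², so CV = 1/√k.
CV = 0.76, hence k = 1/CV² = 1.73.
Then θ = mean/k = 96.6/1.73 = 55.8.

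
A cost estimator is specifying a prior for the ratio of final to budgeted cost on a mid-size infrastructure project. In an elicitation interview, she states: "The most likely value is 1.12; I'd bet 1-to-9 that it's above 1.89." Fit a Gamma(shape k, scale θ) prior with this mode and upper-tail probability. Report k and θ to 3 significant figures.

k ≈ 7.91, θ ≈ 0.162

Gamma(k,θ) with k>1 has mode (k−1)θ, so θ = 1.12/(k−1).
Need P(X < 1.89) = 0.9 with θ tied to k this way. Start at k = 2, θ = 1.12: P(X<1.89) ≈ 0.503.
Too low — raise k to concentrate. Iterating converges to k ≈ 7.91.
Then θ = 1.12/(7.91−1) ≈ 0.162.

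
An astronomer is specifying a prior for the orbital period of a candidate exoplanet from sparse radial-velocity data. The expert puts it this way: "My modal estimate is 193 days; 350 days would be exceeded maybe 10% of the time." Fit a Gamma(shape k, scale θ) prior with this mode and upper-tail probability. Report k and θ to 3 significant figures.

k ≈ 6.38, θ ≈ 35.9

Gamma(k,θ) with k>1 has mode (k−1)θ, so θ = 193/(k−1).
Need P(X < 350) = 0.9 with θ tied to k this way. Start at k = 2, θ = 193: P(X<350) ≈ 0.541.
Too low — raise k to concentrate. Iterating converges to k ≈ 6.38.
Then θ = 193/(6.38−1) ≈ 35.9.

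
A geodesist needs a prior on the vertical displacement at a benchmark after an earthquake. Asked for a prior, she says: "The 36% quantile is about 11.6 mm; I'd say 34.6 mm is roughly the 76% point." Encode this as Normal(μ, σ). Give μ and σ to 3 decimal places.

The p-quantile of Normal(μ,σ) is μ + z_p·σ, with z_{0.36} = -0.3585 and z_{0.76} = 0.7063.
Eliminate σ: μ = (z₂·x₁ − z₁·x₂)/(z₂ − z₁) = (0.7063·11.6 − (-0.3585)·34.6)/1.065 = 19.343.
Then σ = (x₂ − x₁)/(z₂ − z₁) = (34.6 − 11.6)/1.065 = 21.601.

μ = 19.343, σ = 21.601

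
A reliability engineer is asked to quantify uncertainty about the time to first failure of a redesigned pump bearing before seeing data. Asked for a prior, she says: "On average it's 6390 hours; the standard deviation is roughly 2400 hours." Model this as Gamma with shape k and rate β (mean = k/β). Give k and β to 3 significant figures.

k ≈ 7.09, β ≈ 0.00111

For Gamma(k, rate β): mean = k/β, variance = k/β², so CV = 1/√k.
CV = SD/mean = 2400/6390 = 0.3756, hence k = 1/CV² = 7.09.
Then β = k/mean = 7.09/6390 = 0.00111.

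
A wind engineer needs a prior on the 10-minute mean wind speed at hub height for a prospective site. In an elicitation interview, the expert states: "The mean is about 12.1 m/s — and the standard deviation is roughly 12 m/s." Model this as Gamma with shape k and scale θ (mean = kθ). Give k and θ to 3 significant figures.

k ≈ 1.02, θ ≈ 11.9

For Gamma(k, scale θ): mean = kθ, variance = kθ², so CV = 1/√k.
CV = SD/mean = 12/12.1 = 0.9917, hence k = 1/CV² = 1.02.
Then θ = mean/k = 12.1/1.02 = 11.9.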